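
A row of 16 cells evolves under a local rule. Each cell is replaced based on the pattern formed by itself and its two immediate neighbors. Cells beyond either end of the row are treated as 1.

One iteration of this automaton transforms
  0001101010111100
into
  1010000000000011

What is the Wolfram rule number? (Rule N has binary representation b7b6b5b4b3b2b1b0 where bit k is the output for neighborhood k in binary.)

18

position 11: 111 → 0  (bit 7 = 0)
position 4: 110 → 0  (bit 6 = 0)
position 5: 101 → 0  (bit 5 = 0)
position 0: 100 → 1  (bit 4 = 1)
position 3: 011 → 0  (bit 3 = 0)
position 6: 010 → 0  (bit 2 = 0)
position 2: 001 → 1  (bit 1 = 1)
position 1: 000 → 0  (bit 0 = 0)
bits b7..b0 = 00010010 = 18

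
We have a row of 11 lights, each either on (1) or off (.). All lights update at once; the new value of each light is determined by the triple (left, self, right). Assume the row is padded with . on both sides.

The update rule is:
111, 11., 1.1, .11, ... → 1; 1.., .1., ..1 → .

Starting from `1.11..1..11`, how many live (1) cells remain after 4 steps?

10

step 1: .111.....11
step 2: .111.111.11
step 3: .1111111111
step 4: .1111111111
count of 1: 10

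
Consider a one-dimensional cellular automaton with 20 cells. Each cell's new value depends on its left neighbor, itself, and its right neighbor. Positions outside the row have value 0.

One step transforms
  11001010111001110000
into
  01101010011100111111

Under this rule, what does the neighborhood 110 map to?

At position 1 the neighborhood is 110; the next row has 1 there.

1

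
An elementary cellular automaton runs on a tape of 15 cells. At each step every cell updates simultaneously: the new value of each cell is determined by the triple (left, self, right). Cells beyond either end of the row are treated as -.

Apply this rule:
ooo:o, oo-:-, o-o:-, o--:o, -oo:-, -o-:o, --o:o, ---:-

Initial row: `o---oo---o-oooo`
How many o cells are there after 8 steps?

6

step 1: oo-o--o-oo--oo-
step 2: ---oooo---oo--o
step 3: --o-oo-o-o--ooo
step 4: -oo----o-ooo-o-
step 5: o--o--oo--o--oo
step 6: oooooo--ooooo--
step 7: -oooo-oo-ooo-o-
step 8: o-oo------o--oo
count of o: 6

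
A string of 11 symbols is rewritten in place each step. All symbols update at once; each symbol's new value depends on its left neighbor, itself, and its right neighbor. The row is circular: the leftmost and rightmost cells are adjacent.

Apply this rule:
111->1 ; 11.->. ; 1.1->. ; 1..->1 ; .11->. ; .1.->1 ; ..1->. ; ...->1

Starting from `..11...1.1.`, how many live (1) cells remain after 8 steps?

step 1: 1...11.1.11
step 2: .11....1..1
step 3: ...111.11.1
step 4: 11..1.....1
step 5: 1.1.11111..
step 6: 1.1..111.1.
step 7: 1.11..1..1.
step 8: 1...1.11.1.
count of 1: 5

5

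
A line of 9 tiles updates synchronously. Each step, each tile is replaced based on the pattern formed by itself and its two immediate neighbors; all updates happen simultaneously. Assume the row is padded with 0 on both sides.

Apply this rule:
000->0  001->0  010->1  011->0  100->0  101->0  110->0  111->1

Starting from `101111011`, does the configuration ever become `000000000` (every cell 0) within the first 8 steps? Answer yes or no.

100110000
100000000
100000000  (fixed point — unchanged through step 8)
step 8 is 100000000, still not uniform 0

no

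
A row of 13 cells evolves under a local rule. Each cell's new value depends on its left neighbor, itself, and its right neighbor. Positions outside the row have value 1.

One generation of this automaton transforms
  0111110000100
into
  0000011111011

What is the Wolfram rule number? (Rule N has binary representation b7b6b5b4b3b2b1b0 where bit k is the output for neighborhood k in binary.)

position 2: 111 → 0  (bit 7 = 0)
position 5: 110 → 1  (bit 6 = 1)
position 0: 101 → 0  (bit 5 = 0)
position 6: 100 → 1  (bit 4 = 1)
position 1: 011 → 0  (bit 3 = 0)
position 10: 010 → 0  (bit 2 = 0)
position 9: 001 → 1  (bit 1 = 1)
position 7: 000 → 1  (bit 0 = 1)
bits b7..b0 = 01010011 = 83

83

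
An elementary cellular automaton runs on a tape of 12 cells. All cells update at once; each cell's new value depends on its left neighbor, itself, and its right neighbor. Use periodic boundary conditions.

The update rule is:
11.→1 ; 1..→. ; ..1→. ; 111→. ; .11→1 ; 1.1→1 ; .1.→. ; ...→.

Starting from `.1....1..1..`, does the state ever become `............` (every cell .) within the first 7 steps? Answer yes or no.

step 1: ............
all cells are . at step 1

yes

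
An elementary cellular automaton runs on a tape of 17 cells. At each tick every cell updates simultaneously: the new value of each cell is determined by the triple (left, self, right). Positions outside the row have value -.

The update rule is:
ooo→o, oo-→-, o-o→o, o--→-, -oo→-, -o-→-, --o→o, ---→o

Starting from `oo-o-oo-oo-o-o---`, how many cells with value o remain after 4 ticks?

--o-o--o--o-o--oo
oo-o--o--o-o--o--
--o--o--o-o--o--o
oo--o--o-o--o--o-
count of o: 7

7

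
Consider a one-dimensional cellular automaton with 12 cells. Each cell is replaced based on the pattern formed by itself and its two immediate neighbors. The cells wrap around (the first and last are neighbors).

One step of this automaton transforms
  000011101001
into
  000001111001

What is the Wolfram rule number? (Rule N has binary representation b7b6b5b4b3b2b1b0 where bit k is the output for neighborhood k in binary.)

228

position 5: 111 → 1  (bit 7 = 1)
position 6: 110 → 1  (bit 6 = 1)
position 7: 101 → 1  (bit 5 = 1)
position 0: 100 → 0  (bit 4 = 0)
position 4: 011 → 0  (bit 3 = 0)
position 8: 010 → 1  (bit 2 = 1)
position 3: 001 → 0  (bit 1 = 0)
position 1: 000 → 0  (bit 0 = 0)
bits b7..b0 = 11100100 = 228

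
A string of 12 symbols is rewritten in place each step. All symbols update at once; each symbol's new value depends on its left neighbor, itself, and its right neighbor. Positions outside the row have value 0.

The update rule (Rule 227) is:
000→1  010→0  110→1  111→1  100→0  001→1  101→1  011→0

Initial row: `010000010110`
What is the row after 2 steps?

100111101010
001011110100

001011110100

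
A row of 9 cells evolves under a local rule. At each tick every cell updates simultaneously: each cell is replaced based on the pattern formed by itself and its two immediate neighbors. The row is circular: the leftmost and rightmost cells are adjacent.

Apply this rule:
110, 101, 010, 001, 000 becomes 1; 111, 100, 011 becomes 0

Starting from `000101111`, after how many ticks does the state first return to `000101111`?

011110001
100010111
101111000
110001011
010111100
111000101
001011110
111100010
000101111

9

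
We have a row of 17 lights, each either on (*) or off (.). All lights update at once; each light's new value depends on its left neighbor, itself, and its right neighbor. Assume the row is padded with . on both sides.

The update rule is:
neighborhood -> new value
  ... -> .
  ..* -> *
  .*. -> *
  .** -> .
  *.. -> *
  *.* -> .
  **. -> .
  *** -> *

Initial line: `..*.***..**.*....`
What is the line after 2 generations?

generation 1: .**..*.**...**...
generation 2: *..***...*.*..*..

*..***...*.*..*..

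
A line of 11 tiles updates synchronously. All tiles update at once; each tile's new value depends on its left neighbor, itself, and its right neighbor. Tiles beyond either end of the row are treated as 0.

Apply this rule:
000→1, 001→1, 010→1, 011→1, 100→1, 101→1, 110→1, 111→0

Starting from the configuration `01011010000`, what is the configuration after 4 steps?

10000000001

11111111111
10000000001
11111111111  (repeats step 1; period 2)
step 4: 10000000001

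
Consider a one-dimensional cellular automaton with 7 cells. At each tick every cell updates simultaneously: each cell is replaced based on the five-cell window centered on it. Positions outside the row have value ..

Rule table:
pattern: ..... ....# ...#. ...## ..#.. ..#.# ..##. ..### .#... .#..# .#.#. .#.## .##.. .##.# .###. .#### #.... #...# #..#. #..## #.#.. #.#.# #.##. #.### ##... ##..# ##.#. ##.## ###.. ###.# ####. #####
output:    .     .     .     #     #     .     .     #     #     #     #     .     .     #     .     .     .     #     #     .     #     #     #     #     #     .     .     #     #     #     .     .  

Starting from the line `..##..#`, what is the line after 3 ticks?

##..##.

.#...##
.####..
##..##.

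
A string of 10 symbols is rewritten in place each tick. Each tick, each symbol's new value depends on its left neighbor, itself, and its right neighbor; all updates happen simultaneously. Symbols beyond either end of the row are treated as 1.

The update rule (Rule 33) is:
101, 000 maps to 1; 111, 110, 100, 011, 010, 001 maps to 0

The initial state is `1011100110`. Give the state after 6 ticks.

0011111100

0100000001
1001111100
0000000000
0111111110
1000000001
0011111100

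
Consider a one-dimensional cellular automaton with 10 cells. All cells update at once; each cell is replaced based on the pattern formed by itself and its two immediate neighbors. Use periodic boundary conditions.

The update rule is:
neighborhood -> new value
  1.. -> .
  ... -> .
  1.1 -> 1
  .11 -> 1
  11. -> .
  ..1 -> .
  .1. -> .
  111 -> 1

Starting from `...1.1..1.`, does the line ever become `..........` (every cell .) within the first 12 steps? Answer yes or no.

yes

step 1: ....1.....
step 2: ..........
all cells are . at step 2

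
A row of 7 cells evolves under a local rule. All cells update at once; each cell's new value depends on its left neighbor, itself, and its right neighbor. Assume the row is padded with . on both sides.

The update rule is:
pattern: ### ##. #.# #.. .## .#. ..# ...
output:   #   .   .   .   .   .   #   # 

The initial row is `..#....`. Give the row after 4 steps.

.#..###

##..###
...#.#.
###....
.#..###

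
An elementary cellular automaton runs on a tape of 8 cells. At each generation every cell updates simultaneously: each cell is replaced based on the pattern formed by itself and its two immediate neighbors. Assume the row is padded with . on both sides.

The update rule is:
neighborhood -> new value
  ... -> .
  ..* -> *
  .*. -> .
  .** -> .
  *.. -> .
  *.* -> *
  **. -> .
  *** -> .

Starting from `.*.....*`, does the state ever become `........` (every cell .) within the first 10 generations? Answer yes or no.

yes

*.....*.
.....*..
....*...
...*....
..*.....
.*......
*.......
........
all cells are . at generation 8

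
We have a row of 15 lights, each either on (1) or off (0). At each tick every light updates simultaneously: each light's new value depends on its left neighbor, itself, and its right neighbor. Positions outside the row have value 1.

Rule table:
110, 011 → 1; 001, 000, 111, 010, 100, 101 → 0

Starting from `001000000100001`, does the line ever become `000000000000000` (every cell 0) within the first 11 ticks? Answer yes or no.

000000000000001
000000000000001  (fixed point — unchanged through tick 11)
tick 11 is 000000000000001, still not uniform 0

no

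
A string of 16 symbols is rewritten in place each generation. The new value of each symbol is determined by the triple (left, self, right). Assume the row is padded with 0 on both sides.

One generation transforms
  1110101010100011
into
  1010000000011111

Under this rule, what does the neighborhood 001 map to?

1

At position 13 the neighborhood is 001; the next row has 1 there.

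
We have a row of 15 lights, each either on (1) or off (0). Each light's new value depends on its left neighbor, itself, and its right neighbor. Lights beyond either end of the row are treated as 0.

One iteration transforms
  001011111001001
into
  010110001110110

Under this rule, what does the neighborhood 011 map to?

At position 4 the neighborhood is 011; the next row has 1 there.

1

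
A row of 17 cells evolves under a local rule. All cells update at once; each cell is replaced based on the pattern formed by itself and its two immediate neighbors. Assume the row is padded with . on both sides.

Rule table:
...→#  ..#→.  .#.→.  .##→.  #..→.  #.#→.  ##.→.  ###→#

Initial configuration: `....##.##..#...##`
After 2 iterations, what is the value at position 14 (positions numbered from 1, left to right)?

###..........#...
.#..########...##
position 14 holds .

.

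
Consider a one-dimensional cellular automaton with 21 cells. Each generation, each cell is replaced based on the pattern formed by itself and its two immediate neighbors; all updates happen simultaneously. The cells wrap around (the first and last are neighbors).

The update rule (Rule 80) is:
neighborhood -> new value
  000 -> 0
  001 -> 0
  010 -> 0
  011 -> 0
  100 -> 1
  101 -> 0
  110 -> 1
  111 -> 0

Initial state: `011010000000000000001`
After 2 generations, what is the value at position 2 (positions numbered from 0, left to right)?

0

001001000000000000000
000100100000000000000
position 2 holds 0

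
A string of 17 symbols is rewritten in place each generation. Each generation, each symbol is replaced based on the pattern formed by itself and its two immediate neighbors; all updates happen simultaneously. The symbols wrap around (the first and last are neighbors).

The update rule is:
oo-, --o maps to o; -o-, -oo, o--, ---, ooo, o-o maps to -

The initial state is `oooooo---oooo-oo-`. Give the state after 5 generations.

-o--o---o--o-----

generation 1: -----o--o---o--o-
generation 2: ----o--o---o--o--
generation 3: ---o--o---o--o---
generation 4: --o--o---o--o----
generation 5: -o--o---o--o-----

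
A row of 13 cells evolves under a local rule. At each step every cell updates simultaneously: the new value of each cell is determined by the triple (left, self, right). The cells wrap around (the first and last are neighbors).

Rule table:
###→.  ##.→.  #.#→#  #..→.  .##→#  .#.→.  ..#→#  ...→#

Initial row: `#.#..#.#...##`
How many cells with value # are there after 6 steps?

.#..#.#..###.
#..#.#..##...
..#.#..##..##
.#.#..##..##.
#.#..##..##..
.#..##..##..#
count of #: 6

6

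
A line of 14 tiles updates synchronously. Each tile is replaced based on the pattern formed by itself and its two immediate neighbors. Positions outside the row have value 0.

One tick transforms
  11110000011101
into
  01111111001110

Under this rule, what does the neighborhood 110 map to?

1

At position 3 the neighborhood is 110; the next row has 1 there.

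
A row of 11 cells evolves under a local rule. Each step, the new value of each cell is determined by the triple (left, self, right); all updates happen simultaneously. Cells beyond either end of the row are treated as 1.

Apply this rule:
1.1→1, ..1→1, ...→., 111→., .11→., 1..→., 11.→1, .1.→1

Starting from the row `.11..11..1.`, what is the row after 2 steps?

11111111...

step 1: 1.1.1.1.111
step 2: 11111111...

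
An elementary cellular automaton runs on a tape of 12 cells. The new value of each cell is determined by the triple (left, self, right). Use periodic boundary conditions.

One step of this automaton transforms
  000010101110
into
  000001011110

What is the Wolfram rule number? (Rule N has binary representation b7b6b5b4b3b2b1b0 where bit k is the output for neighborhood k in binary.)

232

position 9: 111 → 1  (bit 7 = 1)
position 10: 110 → 1  (bit 6 = 1)
position 5: 101 → 1  (bit 5 = 1)
position 11: 100 → 0  (bit 4 = 0)
position 8: 011 → 1  (bit 3 = 1)
position 4: 010 → 0  (bit 2 = 0)
position 3: 001 → 0  (bit 1 = 0)
position 0: 000 → 0  (bit 0 = 0)
bits b7..b0 = 11101000 = 232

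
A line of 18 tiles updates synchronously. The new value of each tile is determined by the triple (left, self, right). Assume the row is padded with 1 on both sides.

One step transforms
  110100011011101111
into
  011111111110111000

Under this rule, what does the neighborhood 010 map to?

1

At position 3 the neighborhood is 010; the next row has 1 there.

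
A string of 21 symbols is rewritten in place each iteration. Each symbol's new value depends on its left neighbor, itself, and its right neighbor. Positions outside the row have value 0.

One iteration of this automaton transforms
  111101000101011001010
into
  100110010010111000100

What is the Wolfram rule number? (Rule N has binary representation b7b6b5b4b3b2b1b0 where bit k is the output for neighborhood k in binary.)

105

position 1: 111 → 0  (bit 7 = 0)
position 3: 110 → 1  (bit 6 = 1)
position 4: 101 → 1  (bit 5 = 1)
position 6: 100 → 0  (bit 4 = 0)
position 0: 011 → 1  (bit 3 = 1)
position 5: 010 → 0  (bit 2 = 0)
position 8: 001 → 0  (bit 1 = 0)
position 7: 000 → 1  (bit 0 = 1)
bits b7..b0 = 01101001 = 105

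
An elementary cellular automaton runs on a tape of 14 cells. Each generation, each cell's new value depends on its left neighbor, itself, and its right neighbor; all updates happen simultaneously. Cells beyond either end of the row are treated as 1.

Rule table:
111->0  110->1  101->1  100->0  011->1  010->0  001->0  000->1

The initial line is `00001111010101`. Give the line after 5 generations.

10000101110110

generation 1: 01101001101011
generation 2: 11110001110110
generation 3: 00010101011111
generation 4: 01001010110000
generation 5: 10000101110110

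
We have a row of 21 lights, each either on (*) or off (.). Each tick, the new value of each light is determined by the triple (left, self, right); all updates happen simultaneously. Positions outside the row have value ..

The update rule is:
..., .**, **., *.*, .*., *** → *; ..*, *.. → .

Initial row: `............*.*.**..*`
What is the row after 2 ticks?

***********.******..*
******************..*

******************..*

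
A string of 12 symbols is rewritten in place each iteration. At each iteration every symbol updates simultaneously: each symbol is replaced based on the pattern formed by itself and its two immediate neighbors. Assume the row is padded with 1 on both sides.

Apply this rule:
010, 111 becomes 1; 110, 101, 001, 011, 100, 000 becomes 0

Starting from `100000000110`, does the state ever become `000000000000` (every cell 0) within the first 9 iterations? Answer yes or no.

000000000000
all cells are 0 at iteration 1

yes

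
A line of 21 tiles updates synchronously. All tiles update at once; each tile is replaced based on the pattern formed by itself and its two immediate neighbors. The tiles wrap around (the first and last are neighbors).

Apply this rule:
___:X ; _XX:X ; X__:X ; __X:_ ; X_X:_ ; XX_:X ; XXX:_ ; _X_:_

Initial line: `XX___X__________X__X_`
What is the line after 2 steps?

XXXX__XXXXXXXXX__X___
X__XX_X_______XX__XX_

X__XX_X_______XX__XX_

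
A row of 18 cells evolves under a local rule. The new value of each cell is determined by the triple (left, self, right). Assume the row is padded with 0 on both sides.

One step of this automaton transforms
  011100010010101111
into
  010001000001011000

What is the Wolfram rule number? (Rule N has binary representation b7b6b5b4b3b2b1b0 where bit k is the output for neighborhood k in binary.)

41

position 2: 111 → 0  (bit 7 = 0)
position 3: 110 → 0  (bit 6 = 0)
position 11: 101 → 1  (bit 5 = 1)
position 4: 100 → 0  (bit 4 = 0)
position 1: 011 → 1  (bit 3 = 1)
position 7: 010 → 0  (bit 2 = 0)
position 0: 001 → 0  (bit 1 = 0)
position 5: 000 → 1  (bit 0 = 1)
bits b7..b0 = 00101001 = 41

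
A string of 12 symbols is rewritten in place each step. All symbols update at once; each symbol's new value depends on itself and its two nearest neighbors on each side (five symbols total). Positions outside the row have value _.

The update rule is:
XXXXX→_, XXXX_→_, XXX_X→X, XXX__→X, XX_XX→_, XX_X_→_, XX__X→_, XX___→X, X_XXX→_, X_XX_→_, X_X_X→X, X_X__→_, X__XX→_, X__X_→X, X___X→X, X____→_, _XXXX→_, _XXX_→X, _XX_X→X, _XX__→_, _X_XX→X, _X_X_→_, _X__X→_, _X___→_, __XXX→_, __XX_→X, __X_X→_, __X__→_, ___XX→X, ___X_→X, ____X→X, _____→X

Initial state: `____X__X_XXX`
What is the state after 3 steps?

XXX_____X_X_

XXXX__X_X_XX
___X_X__XX__
XXX_____X_X_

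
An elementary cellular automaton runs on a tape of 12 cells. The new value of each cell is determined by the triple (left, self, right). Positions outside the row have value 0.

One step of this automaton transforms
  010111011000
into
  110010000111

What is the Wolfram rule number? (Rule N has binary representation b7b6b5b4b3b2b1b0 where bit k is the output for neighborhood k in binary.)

151

position 4: 111 → 1  (bit 7 = 1)
position 5: 110 → 0  (bit 6 = 0)
position 2: 101 → 0  (bit 5 = 0)
position 9: 100 → 1  (bit 4 = 1)
position 3: 011 → 0  (bit 3 = 0)
position 1: 010 → 1  (bit 2 = 1)
position 0: 001 → 1  (bit 1 = 1)
position 10: 000 → 1  (bit 0 = 1)
bits b7..b0 = 10010111 = 151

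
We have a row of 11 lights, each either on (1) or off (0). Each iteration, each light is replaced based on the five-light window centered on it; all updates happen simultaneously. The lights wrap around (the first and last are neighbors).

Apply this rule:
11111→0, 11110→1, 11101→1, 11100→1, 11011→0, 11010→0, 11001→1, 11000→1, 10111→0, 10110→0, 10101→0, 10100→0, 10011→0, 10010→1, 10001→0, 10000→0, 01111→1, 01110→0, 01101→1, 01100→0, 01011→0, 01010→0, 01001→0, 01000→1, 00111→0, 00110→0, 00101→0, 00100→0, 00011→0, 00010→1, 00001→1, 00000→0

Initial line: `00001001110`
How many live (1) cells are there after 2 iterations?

00110000011
10001001000
count of 1: 3

3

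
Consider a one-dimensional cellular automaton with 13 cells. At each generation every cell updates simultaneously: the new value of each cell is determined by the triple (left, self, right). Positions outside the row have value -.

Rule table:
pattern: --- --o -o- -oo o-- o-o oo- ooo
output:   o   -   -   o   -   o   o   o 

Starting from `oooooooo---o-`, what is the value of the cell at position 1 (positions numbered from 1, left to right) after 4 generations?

o

oooooooo-o---
ooooooooo--oo
ooooooooo--oo  (fixed point — unchanged through generation 4)
position 1 holds o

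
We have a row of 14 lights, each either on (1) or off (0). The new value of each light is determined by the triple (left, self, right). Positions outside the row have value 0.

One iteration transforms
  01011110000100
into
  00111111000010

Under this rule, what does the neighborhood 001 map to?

At position 0 the neighborhood is 001; the next row has 0 there.

0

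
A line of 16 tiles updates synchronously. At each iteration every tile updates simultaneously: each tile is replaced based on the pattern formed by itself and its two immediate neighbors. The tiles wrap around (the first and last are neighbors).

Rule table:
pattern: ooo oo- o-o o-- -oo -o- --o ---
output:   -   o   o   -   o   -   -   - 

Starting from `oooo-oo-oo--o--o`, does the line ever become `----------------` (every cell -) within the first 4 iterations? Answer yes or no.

---ooooooo-----o
---o-----o------
----------------
all cells are - at iteration 3

yes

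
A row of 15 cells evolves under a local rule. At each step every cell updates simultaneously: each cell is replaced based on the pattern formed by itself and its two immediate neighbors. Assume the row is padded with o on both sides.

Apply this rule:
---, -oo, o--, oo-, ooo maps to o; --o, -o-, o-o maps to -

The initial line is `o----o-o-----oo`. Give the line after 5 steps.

oooo----oooo-oo
ooooooo-oooo-oo
ooooooo-oooo-oo  (fixed point — unchanged through step 5)

ooooooo-oooo-oo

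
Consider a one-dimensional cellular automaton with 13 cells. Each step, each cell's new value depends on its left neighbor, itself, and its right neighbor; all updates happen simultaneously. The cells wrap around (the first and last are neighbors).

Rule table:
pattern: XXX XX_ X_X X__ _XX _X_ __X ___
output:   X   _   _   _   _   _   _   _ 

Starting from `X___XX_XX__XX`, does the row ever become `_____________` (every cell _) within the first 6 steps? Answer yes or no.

step 1: ____________X
step 2: _____________
all cells are _ at step 2

yes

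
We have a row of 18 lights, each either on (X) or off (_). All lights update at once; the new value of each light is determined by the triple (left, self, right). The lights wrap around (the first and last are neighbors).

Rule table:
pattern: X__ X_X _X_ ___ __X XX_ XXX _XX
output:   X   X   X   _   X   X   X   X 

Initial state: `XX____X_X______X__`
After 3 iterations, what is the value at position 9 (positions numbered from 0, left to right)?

XXX__XXXXX____XXXX
XXXXXXXXXXX__XXXXX
XXXXXXXXXXXXXXXXXX
position 9 holds X

X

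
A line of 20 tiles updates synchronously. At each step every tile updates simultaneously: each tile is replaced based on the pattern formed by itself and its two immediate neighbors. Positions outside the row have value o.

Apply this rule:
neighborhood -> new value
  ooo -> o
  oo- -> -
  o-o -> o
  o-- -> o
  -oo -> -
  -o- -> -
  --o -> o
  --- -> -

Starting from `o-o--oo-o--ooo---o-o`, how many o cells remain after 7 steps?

-o-oo--o-oo-o-o-o-o-
o-o--oo-o--o-o-o-o-o
-o-oo--o-oo-o-o-o-o-  (repeats step 1; period 2)
step 7: -o-oo--o-oo-o-o-o-o-
count of o: 10

10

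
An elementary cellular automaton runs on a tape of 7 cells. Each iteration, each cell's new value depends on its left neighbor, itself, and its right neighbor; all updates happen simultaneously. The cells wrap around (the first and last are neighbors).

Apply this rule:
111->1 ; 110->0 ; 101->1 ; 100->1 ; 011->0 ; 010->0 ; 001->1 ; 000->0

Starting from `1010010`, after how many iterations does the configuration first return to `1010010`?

0101101
1010010

2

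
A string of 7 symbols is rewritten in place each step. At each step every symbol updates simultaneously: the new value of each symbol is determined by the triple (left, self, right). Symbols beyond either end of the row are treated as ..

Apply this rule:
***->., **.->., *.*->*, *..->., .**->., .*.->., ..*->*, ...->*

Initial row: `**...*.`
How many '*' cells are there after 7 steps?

1

step 1: ...**..
step 2: ***...*
step 3: ....**.
step 4: ****...
step 5: .....**
step 6: *****..
step 7: ......*
count of *: 1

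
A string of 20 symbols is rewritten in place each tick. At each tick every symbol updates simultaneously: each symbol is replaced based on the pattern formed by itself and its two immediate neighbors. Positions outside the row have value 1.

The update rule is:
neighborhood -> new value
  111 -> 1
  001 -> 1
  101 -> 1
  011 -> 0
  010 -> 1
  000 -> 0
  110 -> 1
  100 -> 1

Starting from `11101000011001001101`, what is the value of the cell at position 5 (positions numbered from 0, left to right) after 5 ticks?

1

11111100101111110110
11111111110111111011
11111111111011111101
11111111111101111110
11111111111110111111
position 5 holds 1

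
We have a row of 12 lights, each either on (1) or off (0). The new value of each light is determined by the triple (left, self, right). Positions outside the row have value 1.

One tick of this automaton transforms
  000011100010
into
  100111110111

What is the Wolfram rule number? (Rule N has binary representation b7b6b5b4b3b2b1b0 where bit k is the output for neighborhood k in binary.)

position 5: 111 → 1  (bit 7 = 1)
position 6: 110 → 1  (bit 6 = 1)
position 11: 101 → 1  (bit 5 = 1)
position 0: 100 → 1  (bit 4 = 1)
position 4: 011 → 1  (bit 3 = 1)
position 10: 010 → 1  (bit 2 = 1)
position 3: 001 → 1  (bit 1 = 1)
position 1: 000 → 0  (bit 0 = 0)
bits b7..b0 = 11111110 = 254

254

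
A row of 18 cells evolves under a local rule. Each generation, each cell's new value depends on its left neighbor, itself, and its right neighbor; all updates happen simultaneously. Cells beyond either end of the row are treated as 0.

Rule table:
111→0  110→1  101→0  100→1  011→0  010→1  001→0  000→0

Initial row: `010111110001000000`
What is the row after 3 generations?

001100000110011000

generation 1: 010000011001100000
generation 2: 011000001100110000
generation 3: 001100000110011000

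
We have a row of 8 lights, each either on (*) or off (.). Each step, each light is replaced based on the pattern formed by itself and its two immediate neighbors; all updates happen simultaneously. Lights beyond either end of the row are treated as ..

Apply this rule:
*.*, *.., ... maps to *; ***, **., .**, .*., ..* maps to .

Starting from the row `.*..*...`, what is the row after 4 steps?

..*..***
*..*....
.*..****
..*.....

..*.....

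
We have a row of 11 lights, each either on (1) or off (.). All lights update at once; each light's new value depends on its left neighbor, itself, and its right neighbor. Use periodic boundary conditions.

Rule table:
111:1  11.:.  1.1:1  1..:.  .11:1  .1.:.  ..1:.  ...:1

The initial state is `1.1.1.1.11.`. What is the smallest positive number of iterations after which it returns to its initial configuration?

11

.1.1.1.11.1
1.1.1.11.1.
.1.1.11.1.1
1.1.11.1.1.
.1.11.1.1.1
1.11.1.1.1.
.11.1.1.1.1
11.1.1.1.1.
1.1.1.1.1.1
.1.1.1.1.11
1.1.1.1.11.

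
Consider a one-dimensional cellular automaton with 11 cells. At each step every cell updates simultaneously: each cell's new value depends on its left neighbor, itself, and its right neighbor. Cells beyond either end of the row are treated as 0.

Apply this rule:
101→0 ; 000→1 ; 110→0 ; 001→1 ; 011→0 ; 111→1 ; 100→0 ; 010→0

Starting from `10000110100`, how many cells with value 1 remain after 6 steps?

5

00111000001
11010011110
00000101100
11111000001
01110011110
10100101100
count of 1: 5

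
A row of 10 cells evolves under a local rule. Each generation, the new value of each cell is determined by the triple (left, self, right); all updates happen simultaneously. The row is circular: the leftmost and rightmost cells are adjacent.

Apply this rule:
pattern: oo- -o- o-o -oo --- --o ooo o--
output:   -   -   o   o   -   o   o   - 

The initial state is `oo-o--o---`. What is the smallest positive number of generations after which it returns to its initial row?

generation 1: o-o--o---o
generation 2: -o--o---oo
generation 3: o--o---oo-
generation 4: --o---oo-o
generation 5: -o---oo-o-
generation 6: o---oo-o--
generation 7: ---oo-o--o
generation 8: --oo-o--o-
generation 9: -oo-o--o--
generation 10: oo-o--o---

10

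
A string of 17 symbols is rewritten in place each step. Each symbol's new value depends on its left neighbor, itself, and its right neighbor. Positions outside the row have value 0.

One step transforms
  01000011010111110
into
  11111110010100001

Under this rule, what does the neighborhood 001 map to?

1

At position 0 the neighborhood is 001; the next row has 1 there.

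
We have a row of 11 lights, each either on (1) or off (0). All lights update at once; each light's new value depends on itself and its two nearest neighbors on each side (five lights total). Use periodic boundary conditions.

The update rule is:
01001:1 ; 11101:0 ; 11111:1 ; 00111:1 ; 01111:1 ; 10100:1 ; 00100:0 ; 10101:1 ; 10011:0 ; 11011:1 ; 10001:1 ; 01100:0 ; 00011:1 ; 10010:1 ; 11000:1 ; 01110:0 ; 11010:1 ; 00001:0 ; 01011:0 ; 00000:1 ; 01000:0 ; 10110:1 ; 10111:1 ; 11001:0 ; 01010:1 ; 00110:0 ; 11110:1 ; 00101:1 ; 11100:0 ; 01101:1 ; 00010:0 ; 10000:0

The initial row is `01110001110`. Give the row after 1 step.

01001111000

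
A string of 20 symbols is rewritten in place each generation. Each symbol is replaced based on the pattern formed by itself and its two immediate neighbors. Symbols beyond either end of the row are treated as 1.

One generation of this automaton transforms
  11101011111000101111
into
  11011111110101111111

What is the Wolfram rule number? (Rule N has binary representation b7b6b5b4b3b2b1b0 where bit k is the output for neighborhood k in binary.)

position 0: 111 → 1  (bit 7 = 1)
position 2: 110 → 0  (bit 6 = 0)
position 3: 101 → 1  (bit 5 = 1)
position 11: 100 → 1  (bit 4 = 1)
position 6: 011 → 1  (bit 3 = 1)
position 4: 010 → 1  (bit 2 = 1)
position 13: 001 → 1  (bit 1 = 1)
position 12: 000 → 0  (bit 0 = 0)
bits b7..b0 = 10111110 = 190

190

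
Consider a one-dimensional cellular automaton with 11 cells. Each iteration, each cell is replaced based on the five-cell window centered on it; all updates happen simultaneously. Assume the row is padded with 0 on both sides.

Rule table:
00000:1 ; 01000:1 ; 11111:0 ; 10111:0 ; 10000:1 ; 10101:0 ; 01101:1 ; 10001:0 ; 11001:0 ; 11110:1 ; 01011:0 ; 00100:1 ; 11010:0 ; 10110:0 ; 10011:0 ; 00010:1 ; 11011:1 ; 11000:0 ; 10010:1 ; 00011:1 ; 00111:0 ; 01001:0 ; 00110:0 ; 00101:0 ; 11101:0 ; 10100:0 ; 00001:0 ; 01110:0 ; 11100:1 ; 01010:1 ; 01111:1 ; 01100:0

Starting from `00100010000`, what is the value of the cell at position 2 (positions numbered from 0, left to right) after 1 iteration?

1

01110111111
position 2 holds 1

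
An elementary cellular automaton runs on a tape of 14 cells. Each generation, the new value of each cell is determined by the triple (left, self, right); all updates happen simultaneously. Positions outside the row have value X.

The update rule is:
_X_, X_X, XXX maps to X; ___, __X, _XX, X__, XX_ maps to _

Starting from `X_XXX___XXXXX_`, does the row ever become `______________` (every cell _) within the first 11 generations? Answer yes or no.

yes

_X_X_____XXX_X
XXXX______X_X_
XXX_______XXXX
XX_________XXX
X___________XX
_____________X
______________
all cells are _ at generation 7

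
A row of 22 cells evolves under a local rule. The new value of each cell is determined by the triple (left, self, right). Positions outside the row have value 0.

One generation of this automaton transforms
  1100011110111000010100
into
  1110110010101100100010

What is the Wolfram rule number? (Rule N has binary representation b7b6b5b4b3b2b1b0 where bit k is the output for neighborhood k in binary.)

position 6: 111 → 0  (bit 7 = 0)
position 1: 110 → 1  (bit 6 = 1)
position 9: 101 → 0  (bit 5 = 0)
position 2: 100 → 1  (bit 4 = 1)
position 0: 011 → 1  (bit 3 = 1)
position 17: 010 → 0  (bit 2 = 0)
position 4: 001 → 1  (bit 1 = 1)
position 3: 000 → 0  (bit 0 = 0)
bits b7..b0 = 01011010 = 90

90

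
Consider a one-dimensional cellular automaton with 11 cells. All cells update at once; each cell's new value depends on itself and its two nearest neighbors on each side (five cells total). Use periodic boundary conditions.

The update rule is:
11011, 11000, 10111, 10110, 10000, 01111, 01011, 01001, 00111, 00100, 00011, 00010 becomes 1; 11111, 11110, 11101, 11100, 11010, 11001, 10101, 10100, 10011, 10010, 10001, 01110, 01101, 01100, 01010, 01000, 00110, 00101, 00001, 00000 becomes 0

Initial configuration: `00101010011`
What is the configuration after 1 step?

00000001000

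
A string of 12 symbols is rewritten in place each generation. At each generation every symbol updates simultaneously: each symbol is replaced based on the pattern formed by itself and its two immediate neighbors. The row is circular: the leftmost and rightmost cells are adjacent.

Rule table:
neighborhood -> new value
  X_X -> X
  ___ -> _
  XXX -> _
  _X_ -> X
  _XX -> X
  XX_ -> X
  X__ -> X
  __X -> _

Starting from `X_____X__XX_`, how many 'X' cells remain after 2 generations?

6

generation 1: XX____XX_XXX
generation 2: _XX___XXXX__
count of X: 6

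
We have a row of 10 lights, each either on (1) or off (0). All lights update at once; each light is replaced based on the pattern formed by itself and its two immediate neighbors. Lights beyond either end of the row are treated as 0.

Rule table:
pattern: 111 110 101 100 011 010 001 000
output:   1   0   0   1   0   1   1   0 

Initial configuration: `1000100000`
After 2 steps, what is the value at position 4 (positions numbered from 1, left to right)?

0

step 1: 1101110000
step 2: 0000101000
position 4 holds 0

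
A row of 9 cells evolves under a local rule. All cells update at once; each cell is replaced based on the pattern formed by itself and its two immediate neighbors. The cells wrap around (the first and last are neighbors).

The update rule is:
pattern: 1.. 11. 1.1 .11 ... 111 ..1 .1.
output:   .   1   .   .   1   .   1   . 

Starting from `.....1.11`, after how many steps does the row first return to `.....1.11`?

18

.1111...1
....1.11.
1111...1.
...1.11..
111...1.1
..1.11...
11...1.11
.1.11....
1...1.111
1.11.....
...1.1111
.11.....1
..1.1111.
11.....1.
.1.1111..
1.....1.1
1.1111...
.....1.11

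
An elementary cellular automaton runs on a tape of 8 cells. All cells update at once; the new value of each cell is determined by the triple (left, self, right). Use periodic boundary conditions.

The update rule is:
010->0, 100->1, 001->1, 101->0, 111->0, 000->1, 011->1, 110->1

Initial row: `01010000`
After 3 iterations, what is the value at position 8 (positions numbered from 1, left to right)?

10001111
11111000
10001111
position 8 holds 1

1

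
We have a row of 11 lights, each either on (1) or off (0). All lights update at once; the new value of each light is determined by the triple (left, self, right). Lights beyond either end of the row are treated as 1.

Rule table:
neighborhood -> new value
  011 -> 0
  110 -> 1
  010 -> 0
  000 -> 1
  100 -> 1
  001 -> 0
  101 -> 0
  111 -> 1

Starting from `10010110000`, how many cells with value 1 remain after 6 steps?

step 1: 11000011110
step 2: 11111001110
step 3: 11111100110
step 4: 11111110010
step 5: 11111111000
step 6: 11111111110
count of 1: 10

10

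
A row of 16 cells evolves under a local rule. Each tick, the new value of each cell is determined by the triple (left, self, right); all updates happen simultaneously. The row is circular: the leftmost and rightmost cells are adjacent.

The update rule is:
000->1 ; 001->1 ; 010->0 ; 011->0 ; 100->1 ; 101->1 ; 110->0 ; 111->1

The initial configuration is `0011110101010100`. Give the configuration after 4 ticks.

1010010101010101

1101101010101011
1010010101010101
0101101010101010
1010010101010101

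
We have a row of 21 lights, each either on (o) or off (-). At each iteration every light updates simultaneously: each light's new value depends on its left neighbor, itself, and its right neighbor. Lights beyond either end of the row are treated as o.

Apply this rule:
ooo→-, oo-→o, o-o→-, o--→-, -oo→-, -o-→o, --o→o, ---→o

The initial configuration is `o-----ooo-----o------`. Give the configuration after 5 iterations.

iteration 1: o-oooo--o-ooooo-ooooo
iteration 2: o----o-oo-----o------
iteration 3: o-oooo--o-ooooo-ooooo  (repeats iteration 1; period 2)
iteration 5: o-oooo--o-ooooo-ooooo

o-oooo--o-ooooo-ooooo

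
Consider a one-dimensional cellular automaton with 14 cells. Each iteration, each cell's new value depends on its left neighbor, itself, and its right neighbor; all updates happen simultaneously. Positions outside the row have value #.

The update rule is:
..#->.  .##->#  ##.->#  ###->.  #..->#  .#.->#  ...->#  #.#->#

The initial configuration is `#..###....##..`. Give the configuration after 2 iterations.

iteration 1: ##.#.####.###.
iteration 2: .#####..###.##

.#####..###.##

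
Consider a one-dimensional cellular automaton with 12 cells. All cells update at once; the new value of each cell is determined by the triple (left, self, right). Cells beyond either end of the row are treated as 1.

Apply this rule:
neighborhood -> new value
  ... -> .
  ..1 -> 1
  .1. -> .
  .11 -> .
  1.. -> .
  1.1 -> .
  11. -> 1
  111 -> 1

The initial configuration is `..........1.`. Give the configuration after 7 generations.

.........1..
........1..1
.......1..1.
......1..1..
.....1..1..1
....1..1..1.
...1..1..1..

...1..1..1..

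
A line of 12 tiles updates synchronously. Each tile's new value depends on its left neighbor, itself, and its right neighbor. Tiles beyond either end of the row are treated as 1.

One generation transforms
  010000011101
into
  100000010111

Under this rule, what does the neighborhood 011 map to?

At position 7 the neighborhood is 011; the next row has 1 there.

1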